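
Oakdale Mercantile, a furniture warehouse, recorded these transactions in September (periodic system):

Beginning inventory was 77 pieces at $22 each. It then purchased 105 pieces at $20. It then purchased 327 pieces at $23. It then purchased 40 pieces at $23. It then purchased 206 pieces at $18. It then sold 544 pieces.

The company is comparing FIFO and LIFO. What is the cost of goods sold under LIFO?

COGS = $11,482

FIFO COGS: 77 @ $22 + 105 @ $20 + 327 @ $23 + 35 @ $23 = $12,120
LIFO COGS: 206 @ $18 + 40 @ $23 + 298 @ $23 = $11,482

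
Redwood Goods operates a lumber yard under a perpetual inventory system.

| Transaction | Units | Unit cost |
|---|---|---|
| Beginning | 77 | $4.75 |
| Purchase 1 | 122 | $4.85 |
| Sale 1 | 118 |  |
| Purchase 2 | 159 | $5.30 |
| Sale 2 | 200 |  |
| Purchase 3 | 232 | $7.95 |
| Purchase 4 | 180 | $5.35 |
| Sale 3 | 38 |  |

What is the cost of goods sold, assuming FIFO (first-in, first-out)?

COGS = $1,789.55

Sale 1 (118) [FIFO — oldest first]: 77 @ $4.75 + 41 @ $4.85 = $564.60
Sale 2 (200) [FIFO — oldest first]: 81 @ $4.85 + 119 @ $5.30 = $1,023.55
Sale 3 (38) [FIFO — oldest first]: 38 @ $5.30 = $201.40
Total COGS = $564.60 + $1,023.55 + $201.40 = $1,789.55
Ending inventory: 2 @ $5.30 + 232 @ $7.95 + 180 @ $5.35 = $2,818.00
Check: goods available $4,607.55 = COGS $1,789.55 + ending $2,818.00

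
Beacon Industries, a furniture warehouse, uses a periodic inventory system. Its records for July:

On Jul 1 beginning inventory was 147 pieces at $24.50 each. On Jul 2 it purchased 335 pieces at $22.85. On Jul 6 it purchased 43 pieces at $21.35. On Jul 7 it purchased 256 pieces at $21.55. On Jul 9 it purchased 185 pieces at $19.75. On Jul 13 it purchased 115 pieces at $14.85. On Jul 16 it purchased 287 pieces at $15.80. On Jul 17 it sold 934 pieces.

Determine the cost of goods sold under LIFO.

COGS = $17,427.75

Jul 17, 934 sold [LIFO — newest first]: 287 @ $15.80 + 115 @ $14.85 + 185 @ $19.75 + 256 @ $21.55 + 43 @ $21.35 + 48 @ $22.85 = $17,427.75
Ending inventory: 147 @ $24.50 + 287 @ $22.85 = $10,159.45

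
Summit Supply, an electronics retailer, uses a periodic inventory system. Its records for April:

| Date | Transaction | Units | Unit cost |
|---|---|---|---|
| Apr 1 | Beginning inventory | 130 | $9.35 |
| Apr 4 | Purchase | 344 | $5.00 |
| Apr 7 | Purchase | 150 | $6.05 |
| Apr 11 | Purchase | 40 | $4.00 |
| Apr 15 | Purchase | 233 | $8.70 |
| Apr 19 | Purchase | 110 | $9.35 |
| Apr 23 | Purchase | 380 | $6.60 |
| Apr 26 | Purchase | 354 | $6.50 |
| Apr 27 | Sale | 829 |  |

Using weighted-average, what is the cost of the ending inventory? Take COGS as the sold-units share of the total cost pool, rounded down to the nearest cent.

Apr 27, sell 829: 829/1741 × $11,867.60 → $5,650.91
Ending inventory (cost pool remaining) = $6,216.69

Ending inventory = $6,216.69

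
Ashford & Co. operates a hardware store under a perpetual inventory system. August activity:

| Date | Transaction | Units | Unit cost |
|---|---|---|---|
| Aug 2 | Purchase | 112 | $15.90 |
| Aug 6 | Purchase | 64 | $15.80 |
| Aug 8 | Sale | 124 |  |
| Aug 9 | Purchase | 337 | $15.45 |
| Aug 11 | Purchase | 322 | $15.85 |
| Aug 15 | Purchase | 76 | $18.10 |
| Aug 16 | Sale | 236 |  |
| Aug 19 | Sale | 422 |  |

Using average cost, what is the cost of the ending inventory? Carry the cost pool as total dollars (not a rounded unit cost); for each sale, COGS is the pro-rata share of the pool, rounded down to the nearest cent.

After Aug 2: 112 on hand, pool $1,780.80 (≈ $15.9000 each)
After Aug 6: 176 on hand, pool $2,792.00 (≈ $15.8636 each)
Aug 8, sell 124: 124/176 × $2,792.00 → $1,967.09
After Aug 9: 389 on hand, pool $6,031.56 (≈ $15.5053 each)
After Aug 11: 711 on hand, pool $11,135.26 (≈ $15.6614 each)
After Aug 15: 787 on hand, pool $12,510.86 (≈ $15.8969 each)
Aug 16, sell 236: 236/787 × $12,510.86 → $3,751.66
Aug 19, sell 422: 422/551 × $8,759.20 → $6,708.49
Total COGS = $1,967.09 + $3,751.66 + $6,708.49 = $12,427.24
Ending inventory (cost pool remaining) = $2,050.71

Ending inventory = $2,050.71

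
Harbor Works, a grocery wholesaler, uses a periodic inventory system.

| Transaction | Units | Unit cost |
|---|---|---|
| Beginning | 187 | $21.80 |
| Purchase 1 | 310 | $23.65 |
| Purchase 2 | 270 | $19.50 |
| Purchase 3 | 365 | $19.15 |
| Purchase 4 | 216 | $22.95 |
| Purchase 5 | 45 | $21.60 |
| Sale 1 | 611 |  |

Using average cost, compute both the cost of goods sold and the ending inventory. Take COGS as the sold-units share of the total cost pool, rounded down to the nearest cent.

Sale 1, sell 611: 611/1393 × $29,592.05 → $12,979.71
Ending inventory (cost pool remaining) = $16,612.34

COGS = $12,979.71; ending inventory = $16,612.34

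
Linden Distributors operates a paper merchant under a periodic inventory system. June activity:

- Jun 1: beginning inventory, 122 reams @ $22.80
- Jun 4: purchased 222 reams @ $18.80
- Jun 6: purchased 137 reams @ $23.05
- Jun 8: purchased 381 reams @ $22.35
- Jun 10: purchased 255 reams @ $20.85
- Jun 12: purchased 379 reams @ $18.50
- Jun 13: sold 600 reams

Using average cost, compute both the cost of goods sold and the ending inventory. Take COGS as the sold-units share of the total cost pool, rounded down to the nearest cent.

Jun 13, sell 600: 600/1496 × $30,956.65 → $12,415.76
Ending inventory (cost pool remaining) = $18,540.89

COGS = $12,415.76; ending inventory = $18,540.89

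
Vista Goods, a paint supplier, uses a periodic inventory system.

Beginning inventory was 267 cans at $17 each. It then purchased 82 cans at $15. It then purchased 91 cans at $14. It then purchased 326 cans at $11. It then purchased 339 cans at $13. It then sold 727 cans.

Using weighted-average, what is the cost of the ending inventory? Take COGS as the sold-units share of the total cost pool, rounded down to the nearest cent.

Ending inventory = $5,143.54

Sale 1, sell 727: 727/1105 × $15,036.00 → $9,892.46
Ending inventory (cost pool remaining) = $5,143.54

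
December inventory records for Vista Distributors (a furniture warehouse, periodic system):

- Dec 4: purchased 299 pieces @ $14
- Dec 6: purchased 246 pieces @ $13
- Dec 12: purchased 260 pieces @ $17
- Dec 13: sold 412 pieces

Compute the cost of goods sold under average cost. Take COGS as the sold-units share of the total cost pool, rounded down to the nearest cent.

COGS = $6,041.30

Dec 13, sell 412: 412/805 × $11,804.00 → $6,041.30
Ending inventory (cost pool remaining) = $5,762.70
Check: goods available $11,804.00 = COGS $6,041.30 + ending $5,762.70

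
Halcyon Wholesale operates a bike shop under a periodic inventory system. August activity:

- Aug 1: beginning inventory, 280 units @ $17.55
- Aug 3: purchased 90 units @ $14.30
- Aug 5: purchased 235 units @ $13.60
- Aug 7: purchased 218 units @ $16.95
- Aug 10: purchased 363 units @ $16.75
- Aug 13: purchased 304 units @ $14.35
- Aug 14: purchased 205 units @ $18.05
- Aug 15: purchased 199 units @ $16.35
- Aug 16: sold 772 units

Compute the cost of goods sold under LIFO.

Aug 16, 772 sold [LIFO — newest first]: 199 @ $16.35 + 205 @ $18.05 + 304 @ $14.35 + 64 @ $16.75 = $12,388.30
Ending inventory: 280 @ $17.55 + 90 @ $14.30 + 235 @ $13.60 + 218 @ $16.95 + 299 @ $16.75 = $18,100.35

COGS = $12,388.30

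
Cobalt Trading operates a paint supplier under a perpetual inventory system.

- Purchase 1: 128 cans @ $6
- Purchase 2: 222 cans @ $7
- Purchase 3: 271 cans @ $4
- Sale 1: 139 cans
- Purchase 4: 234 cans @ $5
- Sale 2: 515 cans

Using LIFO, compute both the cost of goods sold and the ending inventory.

Sale 1 (139) [LIFO — newest first]: 139 @ $4 = $556
Sale 2 (515) [LIFO — newest first]: 234 @ $5 + 132 @ $4 + 149 @ $7 = $2,741
Total COGS = $556 + $2,741 = $3,297
Ending inventory: 128 @ $6 + 73 @ $7 = $1,279
Check: goods available $4,576 = COGS $3,297 + ending $1,279

COGS = $3,297; ending inventory = $1,279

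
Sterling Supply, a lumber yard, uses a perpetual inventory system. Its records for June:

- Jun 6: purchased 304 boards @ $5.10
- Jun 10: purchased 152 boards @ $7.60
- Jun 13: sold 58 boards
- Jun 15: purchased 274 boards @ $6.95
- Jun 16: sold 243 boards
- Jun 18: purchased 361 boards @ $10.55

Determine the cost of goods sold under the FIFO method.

COGS = $1,535.10

Jun 13, 58 sold [FIFO — oldest first]: 58 @ $5.10 = $295.80
Jun 16, 243 sold [FIFO — oldest first]: 243 @ $5.10 = $1,239.30
Total COGS = $295.80 + $1,239.30 = $1,535.10
Ending inventory: 3 @ $5.10 + 152 @ $7.60 + 274 @ $6.95 + 361 @ $10.55 = $6,883.35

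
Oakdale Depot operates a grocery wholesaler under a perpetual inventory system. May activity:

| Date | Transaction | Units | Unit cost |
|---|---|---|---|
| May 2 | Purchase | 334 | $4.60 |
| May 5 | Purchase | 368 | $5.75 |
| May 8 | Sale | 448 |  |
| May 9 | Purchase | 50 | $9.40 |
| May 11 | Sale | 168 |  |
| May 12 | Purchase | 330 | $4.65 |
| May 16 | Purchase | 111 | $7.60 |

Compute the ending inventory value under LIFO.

May 8, 448 sold [LIFO — newest first]: 368 @ $5.75 + 80 @ $4.60 = $2,484.00
May 11, 168 sold [LIFO — newest first]: 50 @ $9.40 + 118 @ $4.60 = $1,012.80
Total COGS = $2,484.00 + $1,012.80 = $3,496.80
Ending inventory: 136 @ $4.60 + 330 @ $4.65 + 111 @ $7.60 = $3,003.70
Check: goods available $6,500.50 = COGS $3,496.80 + ending $3,003.70

Ending inventory = $3,003.70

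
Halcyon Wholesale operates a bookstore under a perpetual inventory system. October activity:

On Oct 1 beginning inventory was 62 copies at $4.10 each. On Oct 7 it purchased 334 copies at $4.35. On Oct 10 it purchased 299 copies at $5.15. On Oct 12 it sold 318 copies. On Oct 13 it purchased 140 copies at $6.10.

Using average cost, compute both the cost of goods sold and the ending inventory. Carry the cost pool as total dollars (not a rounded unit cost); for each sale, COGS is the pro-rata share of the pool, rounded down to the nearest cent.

COGS = $1,485.65; ending inventory = $2,615.30

After Oct 1: 62 on hand, pool $254.20 (≈ $4.1000 each)
After Oct 7: 396 on hand, pool $1,707.10 (≈ $4.3109 each)
After Oct 10: 695 on hand, pool $3,246.95 (≈ $4.6719 each)
Oct 12, sell 318: 318/695 × $3,246.95 → $1,485.65
After Oct 13: 517 on hand, pool $2,615.30 (≈ $5.0586 each)
Ending inventory (cost pool remaining) = $2,615.30
Check: goods available $4,100.95 = COGS $1,485.65 + ending $2,615.30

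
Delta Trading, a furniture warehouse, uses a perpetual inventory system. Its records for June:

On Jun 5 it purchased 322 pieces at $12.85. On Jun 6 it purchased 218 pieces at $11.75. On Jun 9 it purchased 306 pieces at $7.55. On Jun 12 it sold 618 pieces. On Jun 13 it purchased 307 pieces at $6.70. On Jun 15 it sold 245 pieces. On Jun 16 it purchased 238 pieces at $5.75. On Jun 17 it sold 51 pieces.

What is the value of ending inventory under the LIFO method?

Ending inventory = $4,420.45

Jun 12, 618 sold [LIFO — newest first]: 306 @ $7.55 + 218 @ $11.75 + 94 @ $12.85 = $6,079.70
Jun 15, 245 sold [LIFO — newest first]: 245 @ $6.70 = $1,641.50
Jun 17, 51 sold [LIFO — newest first]: 51 @ $5.75 = $293.25
Total COGS = $6,079.70 + $1,641.50 + $293.25 = $8,014.45
Ending inventory: 228 @ $12.85 + 62 @ $6.70 + 187 @ $5.75 = $4,420.45
Check: goods available $12,434.90 = COGS $8,014.45 + ending $4,420.45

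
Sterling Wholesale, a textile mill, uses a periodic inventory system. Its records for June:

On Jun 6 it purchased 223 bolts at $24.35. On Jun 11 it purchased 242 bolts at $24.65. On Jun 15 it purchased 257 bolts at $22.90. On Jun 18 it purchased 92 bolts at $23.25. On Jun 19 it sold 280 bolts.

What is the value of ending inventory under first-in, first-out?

Ending inventory = $12,584.55

Jun 19, 280 sold [FIFO — oldest first]: 223 @ $24.35 + 57 @ $24.65 = $6,835.10
Ending inventory: 185 @ $24.65 + 257 @ $22.90 + 92 @ $23.25 = $12,584.55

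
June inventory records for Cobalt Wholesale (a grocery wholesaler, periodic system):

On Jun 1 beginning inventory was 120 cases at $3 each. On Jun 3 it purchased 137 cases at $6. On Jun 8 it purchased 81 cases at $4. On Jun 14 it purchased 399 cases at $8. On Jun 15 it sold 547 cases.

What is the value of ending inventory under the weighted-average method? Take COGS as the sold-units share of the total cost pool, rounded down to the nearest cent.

Ending inventory = $1,211.16

Jun 15, sell 547: 547/737 × $4,698.00 → $3,486.84
Ending inventory (cost pool remaining) = $1,211.16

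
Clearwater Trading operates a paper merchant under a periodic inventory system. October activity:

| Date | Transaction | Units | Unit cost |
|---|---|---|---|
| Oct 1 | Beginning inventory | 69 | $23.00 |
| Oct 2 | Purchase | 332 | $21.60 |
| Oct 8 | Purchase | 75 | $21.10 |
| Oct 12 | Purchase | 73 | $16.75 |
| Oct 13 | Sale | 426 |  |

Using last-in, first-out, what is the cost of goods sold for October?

COGS = $8,810.05

Oct 13, 426 sold [LIFO — newest first]: 73 @ $16.75 + 75 @ $21.10 + 278 @ $21.60 = $8,810.05
Ending inventory: 69 @ $23.00 + 54 @ $21.60 = $2,753.40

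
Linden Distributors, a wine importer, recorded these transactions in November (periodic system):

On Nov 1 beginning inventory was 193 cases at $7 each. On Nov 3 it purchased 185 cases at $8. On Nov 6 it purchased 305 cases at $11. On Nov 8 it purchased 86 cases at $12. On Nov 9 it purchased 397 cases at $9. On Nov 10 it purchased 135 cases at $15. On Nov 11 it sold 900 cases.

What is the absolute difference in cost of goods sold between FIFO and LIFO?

FIFO COGS: 193 @ $7 + 185 @ $8 + 305 @ $11 + 86 @ $12 + 131 @ $9 = $8,397
LIFO COGS: 135 @ $15 + 397 @ $9 + 86 @ $12 + 282 @ $11 = $9,732
Difference = |$8,397 − $9,732| = $1,335

$1,335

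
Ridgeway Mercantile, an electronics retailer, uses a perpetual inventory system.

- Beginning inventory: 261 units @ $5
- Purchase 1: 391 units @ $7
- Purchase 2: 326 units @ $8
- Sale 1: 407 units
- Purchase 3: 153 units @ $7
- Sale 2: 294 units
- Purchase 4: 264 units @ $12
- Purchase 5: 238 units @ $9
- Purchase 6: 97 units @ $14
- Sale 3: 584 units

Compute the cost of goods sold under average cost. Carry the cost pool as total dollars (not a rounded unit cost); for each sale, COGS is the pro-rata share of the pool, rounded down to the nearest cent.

COGS = $10,233.05

After Beginning: 261 on hand, pool $1,305.00 (≈ $5.0000 each)
After Purchase 1: 652 on hand, pool $4,042.00 (≈ $6.1994 each)
After Purchase 2: 978 on hand, pool $6,650.00 (≈ $6.7996 each)
Sale 1, sell 407: 407/978 × $6,650.00 → $2,767.43
After Purchase 3: 724 on hand, pool $4,953.57 (≈ $6.8419 each)
Sale 2, sell 294: 294/724 × $4,953.57 → $2,011.53
After Purchase 4: 694 on hand, pool $6,110.04 (≈ $8.8041 each)
After Purchase 5: 932 on hand, pool $8,252.04 (≈ $8.8541 each)
After Purchase 6: 1029 on hand, pool $9,610.04 (≈ $9.3392 each)
Sale 3, sell 584: 584/1029 × $9,610.04 → $5,454.09
Total COGS = $2,767.43 + $2,011.53 + $5,454.09 = $10,233.05
Ending inventory (cost pool remaining) = $4,155.95
Check: goods available $14,389.00 = COGS $10,233.05 + ending $4,155.95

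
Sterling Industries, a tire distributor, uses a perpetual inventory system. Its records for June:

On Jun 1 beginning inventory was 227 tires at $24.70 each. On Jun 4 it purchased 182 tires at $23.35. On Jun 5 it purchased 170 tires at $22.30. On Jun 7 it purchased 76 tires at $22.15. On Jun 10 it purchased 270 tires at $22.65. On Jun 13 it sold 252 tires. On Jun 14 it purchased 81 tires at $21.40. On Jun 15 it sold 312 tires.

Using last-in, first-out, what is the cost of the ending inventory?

Jun 13, 252 sold [LIFO — newest first]: 252 @ $22.65 = $5,707.80
Jun 15, 312 sold [LIFO — newest first]: 81 @ $21.40 + 18 @ $22.65 + 76 @ $22.15 + 137 @ $22.30 = $6,879.60
Total COGS = $5,707.80 + $6,879.60 = $12,587.40
Ending inventory: 227 @ $24.70 + 182 @ $23.35 + 33 @ $22.30 = $10,592.50

Ending inventory = $10,592.50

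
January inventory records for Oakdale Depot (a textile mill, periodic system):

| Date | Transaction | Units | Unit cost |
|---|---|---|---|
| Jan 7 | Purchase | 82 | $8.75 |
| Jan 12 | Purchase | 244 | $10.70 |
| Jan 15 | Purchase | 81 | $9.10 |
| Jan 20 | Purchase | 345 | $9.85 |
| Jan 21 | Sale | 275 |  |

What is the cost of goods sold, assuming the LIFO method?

COGS = $2,708.75

Jan 21, 275 sold [LIFO — newest first]: 275 @ $9.85 = $2,708.75
Ending inventory: 82 @ $8.75 + 244 @ $10.70 + 81 @ $9.10 + 70 @ $9.85 = $4,754.90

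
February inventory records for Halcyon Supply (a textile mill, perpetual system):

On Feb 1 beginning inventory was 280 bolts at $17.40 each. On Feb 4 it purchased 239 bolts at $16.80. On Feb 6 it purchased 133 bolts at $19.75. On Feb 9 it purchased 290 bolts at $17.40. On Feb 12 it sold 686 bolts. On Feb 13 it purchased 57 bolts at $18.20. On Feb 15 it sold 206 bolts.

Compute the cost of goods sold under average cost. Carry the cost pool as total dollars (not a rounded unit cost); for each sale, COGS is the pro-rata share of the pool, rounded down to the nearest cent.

After Feb 1: 280 on hand, pool $4,872.00 (≈ $17.4000 each)
After Feb 4: 519 on hand, pool $8,887.20 (≈ $17.1237 each)
After Feb 6: 652 on hand, pool $11,513.95 (≈ $17.6594 each)
After Feb 9: 942 on hand, pool $16,559.95 (≈ $17.5796 each)
Feb 12, sell 686: 686/942 × $16,559.95 → $12,059.58
After Feb 13: 313 on hand, pool $5,537.77 (≈ $17.6926 each)
Feb 15, sell 206: 206/313 × $5,537.77 → $3,644.66
Total COGS = $12,059.58 + $3,644.66 = $15,704.24
Ending inventory (cost pool remaining) = $1,893.11
Check: goods available $17,597.35 = COGS $15,704.24 + ending $1,893.11

COGS = $15,704.24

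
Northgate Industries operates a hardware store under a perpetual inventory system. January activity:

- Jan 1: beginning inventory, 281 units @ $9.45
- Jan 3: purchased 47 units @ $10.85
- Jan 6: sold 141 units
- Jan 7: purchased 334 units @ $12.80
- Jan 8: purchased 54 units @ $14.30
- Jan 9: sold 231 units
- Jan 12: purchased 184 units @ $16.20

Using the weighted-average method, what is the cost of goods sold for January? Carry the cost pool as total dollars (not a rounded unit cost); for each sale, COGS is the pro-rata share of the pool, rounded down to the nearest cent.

COGS = $4,113.47

After Jan 1: 281 on hand, pool $2,655.45 (≈ $9.4500 each)
After Jan 3: 328 on hand, pool $3,165.40 (≈ $9.6506 each)
Jan 6, sell 141: 141/328 × $3,165.40 → $1,360.73
After Jan 7: 521 on hand, pool $6,079.87 (≈ $11.6696 each)
After Jan 8: 575 on hand, pool $6,852.07 (≈ $11.9166 each)
Jan 9, sell 231: 231/575 × $6,852.07 → $2,752.74
After Jan 12: 528 on hand, pool $7,080.13 (≈ $13.4093 each)
Total COGS = $1,360.73 + $2,752.74 = $4,113.47
Ending inventory (cost pool remaining) = $7,080.13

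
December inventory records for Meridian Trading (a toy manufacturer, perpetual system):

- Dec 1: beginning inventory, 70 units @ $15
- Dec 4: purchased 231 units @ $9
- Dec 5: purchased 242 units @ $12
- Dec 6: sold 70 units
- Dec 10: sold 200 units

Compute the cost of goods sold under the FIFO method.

COGS = $2,850

Dec 6, 70 sold [FIFO — oldest first]: 70 @ $15 = $1,050
Dec 10, 200 sold [FIFO — oldest first]: 200 @ $9 = $1,800
Total COGS = $1,050 + $1,800 = $2,850
Ending inventory: 31 @ $9 + 242 @ $12 = $3,183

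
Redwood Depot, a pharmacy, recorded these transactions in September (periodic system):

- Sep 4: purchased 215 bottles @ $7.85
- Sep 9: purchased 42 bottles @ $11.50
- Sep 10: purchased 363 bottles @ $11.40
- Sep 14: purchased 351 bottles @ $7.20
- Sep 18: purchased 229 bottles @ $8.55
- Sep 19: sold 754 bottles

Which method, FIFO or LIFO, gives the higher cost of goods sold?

FIFO

FIFO COGS: 215 @ $7.85 + 42 @ $11.50 + 363 @ $11.40 + 134 @ $7.20 = $7,273.75
LIFO COGS: 229 @ $8.55 + 351 @ $7.20 + 174 @ $11.40 = $6,468.75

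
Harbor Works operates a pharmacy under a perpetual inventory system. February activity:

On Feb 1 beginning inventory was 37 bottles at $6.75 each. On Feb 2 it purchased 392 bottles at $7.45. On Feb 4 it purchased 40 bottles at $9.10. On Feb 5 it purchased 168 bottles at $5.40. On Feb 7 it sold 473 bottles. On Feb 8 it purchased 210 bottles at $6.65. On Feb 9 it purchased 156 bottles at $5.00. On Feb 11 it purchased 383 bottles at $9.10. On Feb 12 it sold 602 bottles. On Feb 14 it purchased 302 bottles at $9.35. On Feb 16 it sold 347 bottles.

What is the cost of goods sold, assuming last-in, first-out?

Feb 7, 473 sold [LIFO — newest first]: 168 @ $5.40 + 40 @ $9.10 + 265 @ $7.45 = $3,245.45
Feb 12, 602 sold [LIFO — newest first]: 383 @ $9.10 + 156 @ $5.00 + 63 @ $6.65 = $4,684.25
Feb 16, 347 sold [LIFO — newest first]: 302 @ $9.35 + 45 @ $6.65 = $3,122.95
Total COGS = $3,245.45 + $4,684.25 + $3,122.95 = $11,052.65
Ending inventory: 37 @ $6.75 + 127 @ $7.45 + 102 @ $6.65 = $1,874.20
Check: goods available $12,926.85 = COGS $11,052.65 + ending $1,874.20

COGS = $11,052.65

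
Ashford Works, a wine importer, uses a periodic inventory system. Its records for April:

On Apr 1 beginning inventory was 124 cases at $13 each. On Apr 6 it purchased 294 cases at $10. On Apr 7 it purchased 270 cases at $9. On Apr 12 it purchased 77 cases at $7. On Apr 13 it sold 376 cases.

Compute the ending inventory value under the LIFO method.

Ending inventory = $4,262

Apr 13, 376 sold [LIFO — newest first]: 77 @ $7 + 270 @ $9 + 29 @ $10 = $3,259
Ending inventory: 124 @ $13 + 265 @ $10 = $4,262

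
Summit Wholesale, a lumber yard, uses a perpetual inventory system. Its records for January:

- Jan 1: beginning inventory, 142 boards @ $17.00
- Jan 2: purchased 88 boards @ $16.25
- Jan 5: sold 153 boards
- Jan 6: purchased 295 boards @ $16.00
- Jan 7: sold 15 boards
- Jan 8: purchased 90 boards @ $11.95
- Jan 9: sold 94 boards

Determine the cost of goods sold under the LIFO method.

COGS = $3,914.50

Jan 5, 153 sold [LIFO — newest first]: 88 @ $16.25 + 65 @ $17.00 = $2,535.00
Jan 7, 15 sold [LIFO — newest first]: 15 @ $16.00 = $240.00
Jan 9, 94 sold [LIFO — newest first]: 90 @ $11.95 + 4 @ $16.00 = $1,139.50
Total COGS = $2,535.00 + $240.00 + $1,139.50 = $3,914.50
Ending inventory: 77 @ $17.00 + 276 @ $16.00 = $5,725.00
Check: goods available $9,639.50 = COGS $3,914.50 + ending $5,725.00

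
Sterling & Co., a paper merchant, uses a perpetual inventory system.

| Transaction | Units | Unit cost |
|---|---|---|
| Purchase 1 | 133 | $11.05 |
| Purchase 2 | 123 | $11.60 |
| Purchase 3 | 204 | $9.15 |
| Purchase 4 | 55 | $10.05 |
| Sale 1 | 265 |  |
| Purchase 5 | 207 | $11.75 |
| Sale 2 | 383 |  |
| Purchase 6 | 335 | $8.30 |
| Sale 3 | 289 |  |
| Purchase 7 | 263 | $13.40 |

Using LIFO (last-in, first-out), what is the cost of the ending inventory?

Ending inventory = $4,723.70

Sale 1 (265) [LIFO — newest first]: 55 @ $10.05 + 204 @ $9.15 + 6 @ $11.60 = $2,488.95
Sale 2 (383) [LIFO — newest first]: 207 @ $11.75 + 117 @ $11.60 + 59 @ $11.05 = $4,441.40
Sale 3 (289) [LIFO — newest first]: 289 @ $8.30 = $2,398.70
Total COGS = $2,488.95 + $4,441.40 + $2,398.70 = $9,329.05
Ending inventory: 74 @ $11.05 + 46 @ $8.30 + 263 @ $13.40 = $4,723.70
Check: goods available $14,052.75 = COGS $9,329.05 + ending $4,723.70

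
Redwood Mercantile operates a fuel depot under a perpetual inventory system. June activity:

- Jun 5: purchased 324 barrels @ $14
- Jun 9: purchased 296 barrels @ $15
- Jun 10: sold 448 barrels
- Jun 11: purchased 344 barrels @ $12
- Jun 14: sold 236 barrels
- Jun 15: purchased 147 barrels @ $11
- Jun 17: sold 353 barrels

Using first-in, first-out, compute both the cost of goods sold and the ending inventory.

COGS = $13,907; ending inventory = $814

Jun 10, 448 sold [FIFO — oldest first]: 324 @ $14 + 124 @ $15 = $6,396
Jun 14, 236 sold [FIFO — oldest first]: 172 @ $15 + 64 @ $12 = $3,348
Jun 17, 353 sold [FIFO — oldest first]: 280 @ $12 + 73 @ $11 = $4,163
Total COGS = $6,396 + $3,348 + $4,163 = $13,907
Ending inventory: 74 @ $11 = $814
Check: goods available $14,721 = COGS $13,907 + ending $814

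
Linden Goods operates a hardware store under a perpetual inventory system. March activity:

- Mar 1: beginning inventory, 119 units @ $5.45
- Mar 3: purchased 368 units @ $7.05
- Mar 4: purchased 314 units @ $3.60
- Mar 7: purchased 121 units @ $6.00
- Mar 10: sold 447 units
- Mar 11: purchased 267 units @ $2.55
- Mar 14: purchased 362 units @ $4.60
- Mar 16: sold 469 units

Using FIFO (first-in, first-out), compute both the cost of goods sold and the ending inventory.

Mar 10, 447 sold [FIFO — oldest first]: 119 @ $5.45 + 328 @ $7.05 = $2,960.95
Mar 16, 469 sold [FIFO — oldest first]: 40 @ $7.05 + 314 @ $3.60 + 115 @ $6.00 = $2,102.40
Total COGS = $2,960.95 + $2,102.40 = $5,063.35
Ending inventory: 6 @ $6.00 + 267 @ $2.55 + 362 @ $4.60 = $2,382.05
Check: goods available $7,445.40 = COGS $5,063.35 + ending $2,382.05

COGS = $5,063.35; ending inventory = $2,382.05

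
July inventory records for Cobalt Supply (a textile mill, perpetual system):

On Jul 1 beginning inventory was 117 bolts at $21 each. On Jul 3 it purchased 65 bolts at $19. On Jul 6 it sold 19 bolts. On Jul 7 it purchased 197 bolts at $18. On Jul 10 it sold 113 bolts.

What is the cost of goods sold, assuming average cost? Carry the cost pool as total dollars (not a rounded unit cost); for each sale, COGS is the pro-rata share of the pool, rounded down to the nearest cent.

After Jul 1: 117 on hand, pool $2,457.00 (≈ $21.0000 each)
After Jul 3: 182 on hand, pool $3,692.00 (≈ $20.2857 each)
Jul 6, sell 19: 19/182 × $3,692.00 → $385.42
After Jul 7: 360 on hand, pool $6,852.58 (≈ $19.0349 each)
Jul 10, sell 113: 113/360 × $6,852.58 → $2,150.94
Total COGS = $385.42 + $2,150.94 = $2,536.36
Ending inventory (cost pool remaining) = $4,701.64

COGS = $2,536.36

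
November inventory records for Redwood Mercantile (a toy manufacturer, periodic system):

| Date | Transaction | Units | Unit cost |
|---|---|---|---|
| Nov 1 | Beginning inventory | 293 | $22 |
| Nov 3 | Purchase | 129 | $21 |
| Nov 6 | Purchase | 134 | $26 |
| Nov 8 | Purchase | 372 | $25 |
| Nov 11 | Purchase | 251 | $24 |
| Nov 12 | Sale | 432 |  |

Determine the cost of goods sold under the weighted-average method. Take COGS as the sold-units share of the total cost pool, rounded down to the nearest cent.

Nov 12, sell 432: 432/1179 × $27,963.00 → $10,245.98
Ending inventory (cost pool remaining) = $17,717.02
Check: goods available $27,963.00 = COGS $10,245.98 + ending $17,717.02

COGS = $10,245.98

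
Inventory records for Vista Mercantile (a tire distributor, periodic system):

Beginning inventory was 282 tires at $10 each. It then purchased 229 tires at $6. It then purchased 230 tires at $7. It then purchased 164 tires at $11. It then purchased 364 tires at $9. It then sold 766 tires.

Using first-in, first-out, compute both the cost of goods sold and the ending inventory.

COGS = $6,079; ending inventory = $4,805

Sale 1 (766) [FIFO — oldest first]: 282 @ $10 + 229 @ $6 + 230 @ $7 + 25 @ $11 = $6,079
Ending inventory: 139 @ $11 + 364 @ $9 = $4,805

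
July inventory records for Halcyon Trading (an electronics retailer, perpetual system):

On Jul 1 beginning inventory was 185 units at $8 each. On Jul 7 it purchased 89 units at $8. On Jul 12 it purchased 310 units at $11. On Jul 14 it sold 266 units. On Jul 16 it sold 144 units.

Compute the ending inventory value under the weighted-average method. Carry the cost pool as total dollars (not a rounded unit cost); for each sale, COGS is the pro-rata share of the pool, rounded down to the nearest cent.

Ending inventory = $1,669.10

After Jul 1: 185 on hand, pool $1,480.00 (≈ $8.0000 each)
After Jul 7: 274 on hand, pool $2,192.00 (≈ $8.0000 each)
After Jul 12: 584 on hand, pool $5,602.00 (≈ $9.5925 each)
Jul 14, sell 266: 266/584 × $5,602.00 → $2,551.59
Jul 16, sell 144: 144/318 × $3,050.41 → $1,381.31
Total COGS = $2,551.59 + $1,381.31 = $3,932.90
Ending inventory (cost pool remaining) = $1,669.10
Check: goods available $5,602.00 = COGS $3,932.90 + ending $1,669.10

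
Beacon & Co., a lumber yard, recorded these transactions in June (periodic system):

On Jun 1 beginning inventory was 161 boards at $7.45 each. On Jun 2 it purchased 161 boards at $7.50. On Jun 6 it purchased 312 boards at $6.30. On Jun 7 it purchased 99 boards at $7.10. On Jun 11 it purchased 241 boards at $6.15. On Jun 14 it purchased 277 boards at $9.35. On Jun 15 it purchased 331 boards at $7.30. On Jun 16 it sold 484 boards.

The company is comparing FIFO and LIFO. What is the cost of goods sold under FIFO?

FIFO COGS: 161 @ $7.45 + 161 @ $7.50 + 162 @ $6.30 = $3,427.55
LIFO COGS: 331 @ $7.30 + 153 @ $9.35 = $3,846.85

COGS = $3,427.55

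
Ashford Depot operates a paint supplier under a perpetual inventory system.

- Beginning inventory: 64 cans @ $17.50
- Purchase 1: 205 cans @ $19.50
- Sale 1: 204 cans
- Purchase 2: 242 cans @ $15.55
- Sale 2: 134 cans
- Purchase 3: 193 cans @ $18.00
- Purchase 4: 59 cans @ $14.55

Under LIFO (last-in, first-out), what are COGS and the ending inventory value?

Sale 1 (204) [LIFO — newest first]: 204 @ $19.50 = $3,978.00
Sale 2 (134) [LIFO — newest first]: 134 @ $15.55 = $2,083.70
Total COGS = $3,978.00 + $2,083.70 = $6,061.70
Ending inventory: 64 @ $17.50 + 1 @ $19.50 + 108 @ $15.55 + 193 @ $18.00 + 59 @ $14.55 = $7,151.35

COGS = $6,061.70; ending inventory = $7,151.35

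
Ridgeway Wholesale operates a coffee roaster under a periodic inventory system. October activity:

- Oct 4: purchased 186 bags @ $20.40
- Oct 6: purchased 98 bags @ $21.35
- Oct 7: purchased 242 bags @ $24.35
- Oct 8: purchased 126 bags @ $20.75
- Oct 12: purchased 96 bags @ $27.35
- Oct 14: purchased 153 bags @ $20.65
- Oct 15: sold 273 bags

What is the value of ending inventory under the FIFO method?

Oct 15, 273 sold [FIFO — oldest first]: 186 @ $20.40 + 87 @ $21.35 = $5,651.85
Ending inventory: 11 @ $21.35 + 242 @ $24.35 + 126 @ $20.75 + 96 @ $27.35 + 153 @ $20.65 = $14,527.10

Ending inventory = $14,527.10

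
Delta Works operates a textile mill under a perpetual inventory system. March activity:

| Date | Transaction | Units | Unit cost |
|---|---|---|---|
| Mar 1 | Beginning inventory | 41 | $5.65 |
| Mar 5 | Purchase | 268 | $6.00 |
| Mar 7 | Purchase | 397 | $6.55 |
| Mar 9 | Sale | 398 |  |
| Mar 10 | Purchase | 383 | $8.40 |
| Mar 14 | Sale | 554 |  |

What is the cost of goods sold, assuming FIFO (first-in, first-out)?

COGS = $6,506.40

Mar 9, 398 sold [FIFO — oldest first]: 41 @ $5.65 + 268 @ $6.00 + 89 @ $6.55 = $2,422.60
Mar 14, 554 sold [FIFO — oldest first]: 308 @ $6.55 + 246 @ $8.40 = $4,083.80
Total COGS = $2,422.60 + $4,083.80 = $6,506.40
Ending inventory: 137 @ $8.40 = $1,150.80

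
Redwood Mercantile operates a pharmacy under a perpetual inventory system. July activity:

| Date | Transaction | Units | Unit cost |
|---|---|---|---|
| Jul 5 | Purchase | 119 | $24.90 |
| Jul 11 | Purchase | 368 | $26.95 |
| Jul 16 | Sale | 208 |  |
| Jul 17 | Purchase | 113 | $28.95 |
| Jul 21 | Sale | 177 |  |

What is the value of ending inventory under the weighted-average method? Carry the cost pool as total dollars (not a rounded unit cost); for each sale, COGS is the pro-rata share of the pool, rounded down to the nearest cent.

Ending inventory = $5,841.56

After Jul 5: 119 on hand, pool $2,963.10 (≈ $24.9000 each)
After Jul 11: 487 on hand, pool $12,880.70 (≈ $26.4491 each)
Jul 16, sell 208: 208/487 × $12,880.70 → $5,501.40
After Jul 17: 392 on hand, pool $10,650.65 (≈ $27.1700 each)
Jul 21, sell 177: 177/392 × $10,650.65 → $4,809.09
Total COGS = $5,501.40 + $4,809.09 = $10,310.49
Ending inventory (cost pool remaining) = $5,841.56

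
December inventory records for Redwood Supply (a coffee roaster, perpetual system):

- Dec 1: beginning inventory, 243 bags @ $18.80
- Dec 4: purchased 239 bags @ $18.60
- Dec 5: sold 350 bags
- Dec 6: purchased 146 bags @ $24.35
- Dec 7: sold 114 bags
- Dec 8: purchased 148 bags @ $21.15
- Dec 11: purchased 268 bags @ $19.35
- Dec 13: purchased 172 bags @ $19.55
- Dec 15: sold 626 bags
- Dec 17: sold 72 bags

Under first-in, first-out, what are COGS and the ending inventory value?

Dec 5, 350 sold [FIFO — oldest first]: 243 @ $18.80 + 107 @ $18.60 = $6,558.60
Dec 7, 114 sold [FIFO — oldest first]: 114 @ $18.60 = $2,120.40
Dec 15, 626 sold [FIFO — oldest first]: 18 @ $18.60 + 146 @ $24.35 + 148 @ $21.15 + 268 @ $19.35 + 46 @ $19.55 = $13,105.20
Dec 17, 72 sold [FIFO — oldest first]: 72 @ $19.55 = $1,407.60
Total COGS = $6,558.60 + $2,120.40 + $13,105.20 + $1,407.60 = $23,191.80
Ending inventory: 54 @ $19.55 = $1,055.70
Check: goods available $24,247.50 = COGS $23,191.80 + ending $1,055.70

COGS = $23,191.80; ending inventory = $1,055.70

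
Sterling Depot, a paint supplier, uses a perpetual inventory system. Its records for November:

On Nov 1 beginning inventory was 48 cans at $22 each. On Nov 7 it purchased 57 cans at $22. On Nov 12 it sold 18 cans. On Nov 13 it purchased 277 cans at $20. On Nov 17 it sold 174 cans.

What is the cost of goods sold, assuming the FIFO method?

Nov 12, 18 sold [FIFO — oldest first]: 18 @ $22 = $396
Nov 17, 174 sold [FIFO — oldest first]: 30 @ $22 + 57 @ $22 + 87 @ $20 = $3,654
Total COGS = $396 + $3,654 = $4,050
Ending inventory: 190 @ $20 = $3,800

COGS = $4,050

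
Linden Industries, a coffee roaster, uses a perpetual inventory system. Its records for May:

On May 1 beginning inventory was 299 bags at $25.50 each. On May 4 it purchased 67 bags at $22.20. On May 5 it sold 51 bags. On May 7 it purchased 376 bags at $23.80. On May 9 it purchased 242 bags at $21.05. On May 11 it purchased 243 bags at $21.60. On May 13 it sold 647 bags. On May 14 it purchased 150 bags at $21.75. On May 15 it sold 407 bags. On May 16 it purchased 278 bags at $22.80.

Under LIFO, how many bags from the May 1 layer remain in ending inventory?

272

May 5, 51 sold [LIFO — newest first]: 51 @ $22.20 = $1,132.20
May 13, 647 sold [LIFO — newest first]: 243 @ $21.60 + 242 @ $21.05 + 162 @ $23.80 = $14,198.50
May 15, 407 sold [LIFO — newest first]: 150 @ $21.75 + 214 @ $23.80 + 16 @ $22.20 + 27 @ $25.50 = $9,399.40
Total COGS = $1,132.20 + $14,198.50 + $9,399.40 = $24,730.10
Ending inventory: 272 @ $25.50 + 278 @ $22.80 = $13,274.40
Check: goods available $38,004.50 = COGS $24,730.10 + ending $13,274.40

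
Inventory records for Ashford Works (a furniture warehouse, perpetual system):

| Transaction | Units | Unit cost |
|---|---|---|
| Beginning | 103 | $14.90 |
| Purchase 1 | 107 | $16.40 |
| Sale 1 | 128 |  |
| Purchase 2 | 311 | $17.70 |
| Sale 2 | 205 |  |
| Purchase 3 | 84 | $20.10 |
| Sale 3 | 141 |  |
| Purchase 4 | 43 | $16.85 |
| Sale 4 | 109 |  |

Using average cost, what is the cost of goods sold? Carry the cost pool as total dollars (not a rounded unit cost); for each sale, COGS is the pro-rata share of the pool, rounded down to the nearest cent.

COGS = $10,048.39

After Beginning: 103 on hand, pool $1,534.70 (≈ $14.9000 each)
After Purchase 1: 210 on hand, pool $3,289.50 (≈ $15.6643 each)
Sale 1, sell 128: 128/210 × $3,289.50 → $2,005.02
After Purchase 2: 393 on hand, pool $6,789.18 (≈ $17.2753 each)
Sale 2, sell 205: 205/393 × $6,789.18 → $3,541.42
After Purchase 3: 272 on hand, pool $4,936.16 (≈ $18.1476 each)
Sale 3, sell 141: 141/272 × $4,936.16 → $2,558.81
After Purchase 4: 174 on hand, pool $3,101.90 (≈ $17.8270 each)
Sale 4, sell 109: 109/174 × $3,101.90 → $1,943.14
Total COGS = $2,005.02 + $3,541.42 + $2,558.81 + $1,943.14 = $10,048.39
Ending inventory (cost pool remaining) = $1,158.76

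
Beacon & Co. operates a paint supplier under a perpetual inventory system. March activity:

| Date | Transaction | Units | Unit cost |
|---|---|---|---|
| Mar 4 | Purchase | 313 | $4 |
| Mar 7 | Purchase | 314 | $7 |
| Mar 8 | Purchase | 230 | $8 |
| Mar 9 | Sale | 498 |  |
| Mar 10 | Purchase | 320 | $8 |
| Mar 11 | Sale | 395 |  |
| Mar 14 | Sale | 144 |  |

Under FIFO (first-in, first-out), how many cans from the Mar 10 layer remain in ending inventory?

Mar 9, 498 sold [FIFO — oldest first]: 313 @ $4 + 185 @ $7 = $2,547
Mar 11, 395 sold [FIFO — oldest first]: 129 @ $7 + 230 @ $8 + 36 @ $8 = $3,031
Mar 14, 144 sold [FIFO — oldest first]: 144 @ $8 = $1,152
Total COGS = $2,547 + $3,031 + $1,152 = $6,730
Ending inventory: 140 @ $8 = $1,120
Check: goods available $7,850 = COGS $6,730 + ending $1,120

140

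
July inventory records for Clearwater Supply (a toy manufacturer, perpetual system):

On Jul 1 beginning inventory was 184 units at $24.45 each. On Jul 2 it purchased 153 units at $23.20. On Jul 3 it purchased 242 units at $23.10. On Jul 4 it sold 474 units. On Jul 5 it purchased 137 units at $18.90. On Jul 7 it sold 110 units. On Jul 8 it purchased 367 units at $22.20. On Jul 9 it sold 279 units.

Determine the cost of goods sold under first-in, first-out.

Jul 4, 474 sold [FIFO — oldest first]: 184 @ $24.45 + 153 @ $23.20 + 137 @ $23.10 = $11,213.10
Jul 7, 110 sold [FIFO — oldest first]: 105 @ $23.10 + 5 @ $18.90 = $2,520.00
Jul 9, 279 sold [FIFO — oldest first]: 132 @ $18.90 + 147 @ $22.20 = $5,758.20
Total COGS = $11,213.10 + $2,520.00 + $5,758.20 = $19,491.30
Ending inventory: 220 @ $22.20 = $4,884.00

COGS = $19,491.30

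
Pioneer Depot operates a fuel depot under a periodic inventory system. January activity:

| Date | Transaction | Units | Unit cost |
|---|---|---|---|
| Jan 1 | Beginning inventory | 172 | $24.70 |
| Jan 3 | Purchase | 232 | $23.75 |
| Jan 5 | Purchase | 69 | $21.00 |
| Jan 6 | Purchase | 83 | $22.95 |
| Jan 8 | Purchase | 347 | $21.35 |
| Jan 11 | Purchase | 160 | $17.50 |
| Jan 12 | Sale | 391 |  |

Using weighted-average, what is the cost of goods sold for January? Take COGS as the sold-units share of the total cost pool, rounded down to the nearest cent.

COGS = $8,577.98

Jan 12, sell 391: 391/1063 × $23,320.70 → $8,577.98
Ending inventory (cost pool remaining) = $14,742.72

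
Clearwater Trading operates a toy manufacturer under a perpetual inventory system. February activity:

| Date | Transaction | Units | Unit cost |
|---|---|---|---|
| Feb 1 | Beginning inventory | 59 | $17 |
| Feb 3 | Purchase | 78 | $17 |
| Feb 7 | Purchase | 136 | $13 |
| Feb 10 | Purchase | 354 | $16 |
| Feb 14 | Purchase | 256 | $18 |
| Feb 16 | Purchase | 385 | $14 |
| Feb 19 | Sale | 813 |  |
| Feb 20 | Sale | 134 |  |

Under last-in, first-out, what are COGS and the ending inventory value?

COGS = $14,894; ending inventory = $4,865

Feb 19, 813 sold [LIFO — newest first]: 385 @ $14 + 256 @ $18 + 172 @ $16 = $12,750
Feb 20, 134 sold [LIFO — newest first]: 134 @ $16 = $2,144
Total COGS = $12,750 + $2,144 = $14,894
Ending inventory: 59 @ $17 + 78 @ $17 + 136 @ $13 + 48 @ $16 = $4,865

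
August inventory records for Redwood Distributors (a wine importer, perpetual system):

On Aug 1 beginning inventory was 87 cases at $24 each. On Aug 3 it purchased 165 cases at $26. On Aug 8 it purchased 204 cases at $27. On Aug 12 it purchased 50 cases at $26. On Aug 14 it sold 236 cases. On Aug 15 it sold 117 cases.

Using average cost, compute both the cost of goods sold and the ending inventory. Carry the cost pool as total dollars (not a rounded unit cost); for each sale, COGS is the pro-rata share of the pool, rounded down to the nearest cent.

After Aug 1: 87 on hand, pool $2,088.00 (≈ $24.0000 each)
After Aug 3: 252 on hand, pool $6,378.00 (≈ $25.3095 each)
After Aug 8: 456 on hand, pool $11,886.00 (≈ $26.0658 each)
After Aug 12: 506 on hand, pool $13,186.00 (≈ $26.0593 each)
Aug 14, sell 236: 236/506 × $13,186.00 → $6,149.99
Aug 15, sell 117: 117/270 × $7,036.01 → $3,048.93
Total COGS = $6,149.99 + $3,048.93 = $9,198.92
Ending inventory (cost pool remaining) = $3,987.08

COGS = $9,198.92; ending inventory = $3,987.08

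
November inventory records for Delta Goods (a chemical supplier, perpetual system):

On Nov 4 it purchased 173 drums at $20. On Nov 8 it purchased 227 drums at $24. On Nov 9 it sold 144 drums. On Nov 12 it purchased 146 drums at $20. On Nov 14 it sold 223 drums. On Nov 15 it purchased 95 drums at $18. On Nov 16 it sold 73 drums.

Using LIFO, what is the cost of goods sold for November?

Nov 9, 144 sold [LIFO — newest first]: 144 @ $24 = $3,456
Nov 14, 223 sold [LIFO — newest first]: 146 @ $20 + 77 @ $24 = $4,768
Nov 16, 73 sold [LIFO — newest first]: 73 @ $18 = $1,314
Total COGS = $3,456 + $4,768 + $1,314 = $9,538
Ending inventory: 173 @ $20 + 6 @ $24 + 22 @ $18 = $4,000

COGS = $9,538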